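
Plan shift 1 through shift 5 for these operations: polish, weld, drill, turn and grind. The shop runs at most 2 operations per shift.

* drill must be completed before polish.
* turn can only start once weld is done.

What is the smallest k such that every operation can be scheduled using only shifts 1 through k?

3 shifts

The precedence chain requires at least 2 distinct shifts.
With at most 2 per shift and 5 operations, at least 3 shifts are needed.
3 works (last occupied shift: shift 3): for example grind -> shift 3, polish -> shift 2, turn -> shift 2, drill -> shift 1, weld -> shift 1.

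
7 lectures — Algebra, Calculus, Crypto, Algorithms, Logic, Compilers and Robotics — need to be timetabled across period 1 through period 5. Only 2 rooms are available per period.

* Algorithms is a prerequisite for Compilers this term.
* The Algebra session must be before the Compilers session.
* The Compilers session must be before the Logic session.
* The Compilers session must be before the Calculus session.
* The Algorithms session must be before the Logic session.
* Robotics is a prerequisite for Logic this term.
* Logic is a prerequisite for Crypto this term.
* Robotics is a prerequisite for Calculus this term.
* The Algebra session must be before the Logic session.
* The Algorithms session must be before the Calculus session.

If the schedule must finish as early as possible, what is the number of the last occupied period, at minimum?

The precedence chain requires at least 4 distinct periods.
With at most 2 per period and 7 lectures, at least 4 periods are needed.
4 works (last occupied period: period 4): for example Algebra=period 1; Calculus=period 3; Logic=period 3; Compilers=period 2; Crypto=period 4; Robotics=period 2; Algorithms=period 1.

4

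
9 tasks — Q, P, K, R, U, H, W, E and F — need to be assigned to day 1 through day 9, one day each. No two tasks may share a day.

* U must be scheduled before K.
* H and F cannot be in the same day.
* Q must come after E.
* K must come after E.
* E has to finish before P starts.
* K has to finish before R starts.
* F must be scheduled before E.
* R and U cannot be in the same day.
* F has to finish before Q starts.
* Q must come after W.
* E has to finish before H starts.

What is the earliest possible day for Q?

Precedence pushes Q to at least day 3.
Q at day 4 is achievable: P=day 7, R=day 8, E=day 2, W=day 3, F=day 1, H=day 9, K=day 6, Q=day 4, U=day 5.
Nothing earlier works — the conflict and capacity constraints rule out every day before day 4.

day 4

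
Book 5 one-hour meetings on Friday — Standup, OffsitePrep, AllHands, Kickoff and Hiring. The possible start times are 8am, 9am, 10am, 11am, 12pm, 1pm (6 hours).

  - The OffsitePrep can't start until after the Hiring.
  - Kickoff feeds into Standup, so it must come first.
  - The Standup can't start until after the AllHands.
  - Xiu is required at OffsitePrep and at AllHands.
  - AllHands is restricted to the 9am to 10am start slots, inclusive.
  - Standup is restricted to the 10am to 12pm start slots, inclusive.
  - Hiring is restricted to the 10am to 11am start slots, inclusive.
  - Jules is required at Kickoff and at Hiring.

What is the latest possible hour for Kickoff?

11am

Downstream work caps Kickoff at 11am.
Kickoff at 11am is achievable: AllHands in 9am; Hiring in 10am; Standup in 12pm; OffsitePrep in 11am; Kickoff in 11am.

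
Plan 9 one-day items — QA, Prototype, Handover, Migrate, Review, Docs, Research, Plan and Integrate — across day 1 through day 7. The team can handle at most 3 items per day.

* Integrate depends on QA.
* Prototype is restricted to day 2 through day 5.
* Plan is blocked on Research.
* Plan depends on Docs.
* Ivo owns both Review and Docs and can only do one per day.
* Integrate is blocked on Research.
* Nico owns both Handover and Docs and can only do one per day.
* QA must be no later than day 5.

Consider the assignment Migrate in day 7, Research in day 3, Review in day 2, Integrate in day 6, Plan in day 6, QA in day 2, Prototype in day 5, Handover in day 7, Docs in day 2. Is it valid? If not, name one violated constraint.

Invalid. Ivo owns both Review and Docs and can only do one per day.

Integrate is blocked on Research — holds.
The team can handle at most 3 items per day — holds.
QA must be no later than day 5 — holds.
Plan depends on Docs — holds.
Prototype is restricted to day 2 through day 5 — holds.
Nico owns both Handover and Docs and can only do one per day — holds.
Plan is blocked on Research — holds.
Integrate depends on QA — holds.
Ivo owns both Review and Docs and can only do one per day — violated.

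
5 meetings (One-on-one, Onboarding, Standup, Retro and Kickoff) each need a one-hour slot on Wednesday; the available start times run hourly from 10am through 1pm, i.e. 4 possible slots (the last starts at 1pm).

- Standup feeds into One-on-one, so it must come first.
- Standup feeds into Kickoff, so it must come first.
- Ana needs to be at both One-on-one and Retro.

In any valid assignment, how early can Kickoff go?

Precedence pushes Kickoff to at least 11am.
Kickoff at 11am is achievable: Kickoff in 11am; Onboarding in 10am; Retro in 10am; One-on-one in 11am; Standup in 10am.

11am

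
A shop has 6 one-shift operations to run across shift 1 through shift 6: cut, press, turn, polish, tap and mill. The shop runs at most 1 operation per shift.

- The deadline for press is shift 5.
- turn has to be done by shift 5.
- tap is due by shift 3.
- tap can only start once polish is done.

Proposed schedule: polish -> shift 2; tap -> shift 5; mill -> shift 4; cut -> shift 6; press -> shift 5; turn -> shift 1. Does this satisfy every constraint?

tap is due by shift 3 — violated.
tap can only start once polish is done — holds.
turn has to be done by shift 5 — holds.
The deadline for press is shift 5 — holds.
The shop runs at most 1 operation per shift — violated.

No. tap is due by shift 3 is not satisfied.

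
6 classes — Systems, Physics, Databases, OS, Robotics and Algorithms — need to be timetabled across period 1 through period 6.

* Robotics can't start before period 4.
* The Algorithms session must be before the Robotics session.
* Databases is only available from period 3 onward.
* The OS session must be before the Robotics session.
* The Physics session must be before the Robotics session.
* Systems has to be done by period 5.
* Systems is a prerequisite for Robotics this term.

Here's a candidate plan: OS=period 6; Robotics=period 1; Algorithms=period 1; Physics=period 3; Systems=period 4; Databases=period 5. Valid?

Invalid. The OS session must be before the Robotics session.

Databases is only available from period 3 onward — holds.
The OS session must be before the Robotics session — violated.
Systems is a prerequisite for Robotics this term — violated.
The Algorithms session must be before the Robotics session — violated.
Robotics can't start before period 4 — violated.
Systems has to be done by period 5 — holds.
The Physics session must be before the Robotics session — violated.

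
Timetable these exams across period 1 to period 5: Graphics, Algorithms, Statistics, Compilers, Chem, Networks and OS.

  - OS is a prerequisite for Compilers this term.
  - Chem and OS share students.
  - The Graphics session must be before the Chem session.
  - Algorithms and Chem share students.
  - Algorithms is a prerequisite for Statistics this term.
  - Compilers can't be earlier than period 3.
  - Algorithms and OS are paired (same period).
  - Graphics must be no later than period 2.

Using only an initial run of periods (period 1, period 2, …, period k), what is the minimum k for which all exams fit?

3

The precedence chain requires at least 2 distinct periods.
Compilers can't be placed before period 3, so the schedule must run through at least period 3.
3 works (last occupied period: period 3): for example Compilers=period 3, Statistics=period 2, Chem=period 2, Graphics=period 1, Algorithms=period 1, Networks=period 1, OS=period 1.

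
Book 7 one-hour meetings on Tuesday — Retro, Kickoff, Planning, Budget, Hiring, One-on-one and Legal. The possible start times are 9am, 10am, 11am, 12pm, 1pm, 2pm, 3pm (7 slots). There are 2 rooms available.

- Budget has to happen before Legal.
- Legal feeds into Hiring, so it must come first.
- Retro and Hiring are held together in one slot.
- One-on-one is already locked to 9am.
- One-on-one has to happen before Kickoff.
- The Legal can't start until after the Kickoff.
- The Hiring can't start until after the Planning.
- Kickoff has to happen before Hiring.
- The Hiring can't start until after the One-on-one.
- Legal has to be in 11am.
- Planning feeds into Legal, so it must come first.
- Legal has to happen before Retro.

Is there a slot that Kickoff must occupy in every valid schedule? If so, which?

10am

One-on-one is fixed at 9am and must come before Kickoff, so Kickoff is at least 10am.
Legal is fixed at 11am and must come after Kickoff, so Kickoff is at most 10am.
So Kickoff must be 10am.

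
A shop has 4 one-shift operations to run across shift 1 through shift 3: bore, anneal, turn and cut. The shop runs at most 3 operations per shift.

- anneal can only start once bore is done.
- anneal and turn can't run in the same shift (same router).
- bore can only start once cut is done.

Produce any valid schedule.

turn=shift 1; cut=shift 1; bore=shift 2; anneal=shift 3

Checking: cut(shift 1) before bore(shift 2); bore(shift 2) before anneal(shift 3); anneal(shift 3) != turn(shift 1); max 2 per shift (cap 3).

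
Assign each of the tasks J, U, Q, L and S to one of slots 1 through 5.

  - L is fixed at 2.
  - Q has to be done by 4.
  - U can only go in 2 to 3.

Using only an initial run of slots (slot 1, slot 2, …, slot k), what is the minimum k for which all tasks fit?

U can't be placed before 2, so the schedule must run through at least slot 2.
2 works (last occupied slot: 2): for example Q in 1, L in 2, U in 2, S in 1, J in 1.

2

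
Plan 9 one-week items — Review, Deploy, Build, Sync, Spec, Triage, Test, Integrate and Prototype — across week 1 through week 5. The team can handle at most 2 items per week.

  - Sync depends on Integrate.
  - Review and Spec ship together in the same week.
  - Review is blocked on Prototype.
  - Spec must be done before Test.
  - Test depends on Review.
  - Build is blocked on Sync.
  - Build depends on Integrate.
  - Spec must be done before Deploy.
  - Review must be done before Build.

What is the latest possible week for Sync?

Precedence pushes Sync to at least week 2; downstream work caps Sync at week 4.
Sync at week 4 is achievable: Triage in week 4, Test in week 3, Integrate in week 1, Deploy in week 3, Sync in week 4, Prototype in week 1, Spec in week 2, Review in week 2, Build in week 5.

week 4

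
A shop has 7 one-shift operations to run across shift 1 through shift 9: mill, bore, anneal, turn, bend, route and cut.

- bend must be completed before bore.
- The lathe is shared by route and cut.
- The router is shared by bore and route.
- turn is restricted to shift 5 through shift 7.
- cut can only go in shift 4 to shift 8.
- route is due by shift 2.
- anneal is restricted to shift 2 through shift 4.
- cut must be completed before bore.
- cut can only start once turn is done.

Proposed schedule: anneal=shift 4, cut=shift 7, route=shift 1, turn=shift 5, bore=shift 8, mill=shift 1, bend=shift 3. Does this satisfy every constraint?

turn is restricted to shift 5 through shift 7 — holds.
cut must be completed before bore — holds.
cut can only go in shift 4 to shift 8 — holds.
anneal is restricted to shift 2 through shift 4 — holds.
bend must be completed before bore — holds.
cut can only start once turn is done — holds.
route is due by shift 2 — holds.
The lathe is shared by route and cut — holds.
The router is shared by bore and route — holds.

Yes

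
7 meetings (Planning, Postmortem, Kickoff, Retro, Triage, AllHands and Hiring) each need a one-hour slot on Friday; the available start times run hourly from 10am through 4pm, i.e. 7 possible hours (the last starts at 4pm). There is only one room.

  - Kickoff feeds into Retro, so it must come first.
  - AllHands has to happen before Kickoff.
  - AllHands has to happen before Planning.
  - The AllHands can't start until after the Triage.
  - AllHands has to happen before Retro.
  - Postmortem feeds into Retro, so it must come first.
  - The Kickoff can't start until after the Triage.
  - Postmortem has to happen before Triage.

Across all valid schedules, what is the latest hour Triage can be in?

Precedence pushes Triage to at least 11am; downstream work caps Triage at 1pm.
Triage at 12pm is achievable: Postmortem=10am, Hiring=11am, AllHands=1pm, Planning=4pm, Triage=12pm, Retro=3pm, Kickoff=2pm.
Nothing later works — the capacity limit rule out every hour after 12pm.

12pm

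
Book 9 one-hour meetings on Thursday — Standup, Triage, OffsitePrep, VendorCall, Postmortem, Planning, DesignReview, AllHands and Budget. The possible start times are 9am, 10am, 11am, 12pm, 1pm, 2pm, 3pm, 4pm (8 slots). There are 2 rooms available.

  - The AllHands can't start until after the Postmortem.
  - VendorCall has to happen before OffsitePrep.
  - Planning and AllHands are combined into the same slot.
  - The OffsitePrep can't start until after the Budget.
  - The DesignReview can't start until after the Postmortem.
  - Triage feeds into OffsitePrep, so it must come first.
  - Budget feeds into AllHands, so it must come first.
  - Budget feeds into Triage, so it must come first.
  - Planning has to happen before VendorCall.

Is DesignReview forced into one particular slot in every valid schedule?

No

DesignReview can be 10am (e.g. DesignReview=10am, Planning=11am, Postmortem=9am, AllHands=11am, Standup=12pm, VendorCall=12pm, Triage=10am, OffsitePrep=1pm, Budget=9am) or 11am (e.g. OffsitePrep in 1pm; Standup in 12pm; Planning in 10am; AllHands in 10am; DesignReview in 11am; Budget in 9am; Triage in 11am; Postmortem in 9am; VendorCall in 12pm).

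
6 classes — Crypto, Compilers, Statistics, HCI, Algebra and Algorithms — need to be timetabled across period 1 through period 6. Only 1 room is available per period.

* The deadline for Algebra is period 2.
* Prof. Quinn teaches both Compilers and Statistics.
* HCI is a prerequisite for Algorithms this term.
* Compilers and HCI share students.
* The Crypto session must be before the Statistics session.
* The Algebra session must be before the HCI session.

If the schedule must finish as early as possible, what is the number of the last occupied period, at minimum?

6

The precedence chain requires at least 3 distinct periods.
With at most 1 per period and 6 classes, at least 6 periods are needed.
6 works (last occupied period: period 6): for example Compilers in period 6; Algebra in period 1; Crypto in period 3; Statistics in period 4; Algorithms in period 5; HCI in period 2.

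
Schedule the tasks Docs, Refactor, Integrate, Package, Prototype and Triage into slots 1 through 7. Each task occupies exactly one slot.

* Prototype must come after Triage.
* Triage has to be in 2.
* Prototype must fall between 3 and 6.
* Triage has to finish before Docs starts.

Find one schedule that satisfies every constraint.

Integrate in 1, Docs in 3, Triage in 2, Refactor in 1, Package in 1, Prototype in 3

Checking: Triage(2) before Prototype(3); Triage(2) before Docs(3); Prototype=3 in [3,6]; Triage=2 in [2,2].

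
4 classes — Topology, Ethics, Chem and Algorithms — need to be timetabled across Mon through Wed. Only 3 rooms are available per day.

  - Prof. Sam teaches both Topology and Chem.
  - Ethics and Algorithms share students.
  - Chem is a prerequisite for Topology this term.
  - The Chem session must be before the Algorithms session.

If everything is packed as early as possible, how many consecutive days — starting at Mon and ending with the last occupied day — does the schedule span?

The precedence chain requires at least 2 distinct days.
With at most 3 per day and 4 classes, at least 2 days are needed.
2 works (last occupied day: Tue): for example Algorithms=Tue; Chem=Mon; Topology=Tue; Ethics=Mon.

2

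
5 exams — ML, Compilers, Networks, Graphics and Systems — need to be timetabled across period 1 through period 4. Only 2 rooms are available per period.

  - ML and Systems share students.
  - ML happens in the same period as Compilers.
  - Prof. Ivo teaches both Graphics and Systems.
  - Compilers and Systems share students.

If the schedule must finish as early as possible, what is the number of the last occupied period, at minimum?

With at most 2 per period and 5 exams, at least 3 periods are needed.
3 works (last occupied period: period 3): for example Networks=period 2, Compilers=period 1, Graphics=period 2, Systems=period 3, ML=period 1.

period 3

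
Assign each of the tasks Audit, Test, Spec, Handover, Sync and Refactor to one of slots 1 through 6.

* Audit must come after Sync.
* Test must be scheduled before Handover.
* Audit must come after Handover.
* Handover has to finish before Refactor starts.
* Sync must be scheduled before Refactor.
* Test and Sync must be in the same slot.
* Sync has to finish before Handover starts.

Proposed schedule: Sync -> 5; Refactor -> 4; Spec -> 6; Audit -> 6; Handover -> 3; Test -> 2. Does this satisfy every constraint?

No — it violates: Test and Sync must be in the same slot

Sync has to finish before Handover starts — violated.
Test and Sync must be in the same slot — violated.
Audit must come after Handover — holds.
Handover has to finish before Refactor starts — holds.
Audit must come after Sync — holds.
Sync must be scheduled before Refactor — violated.
Test must be scheduled before Handover — holds.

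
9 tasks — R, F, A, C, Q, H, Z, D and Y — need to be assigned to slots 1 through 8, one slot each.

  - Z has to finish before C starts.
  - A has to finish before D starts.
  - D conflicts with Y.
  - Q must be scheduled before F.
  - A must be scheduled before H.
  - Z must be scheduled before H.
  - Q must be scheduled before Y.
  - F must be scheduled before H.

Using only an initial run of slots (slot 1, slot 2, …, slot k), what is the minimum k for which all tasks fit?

3 slots

The precedence chain requires at least 3 distinct slots.
3 works (last occupied slot: 3): for example F=2, C=2, R=1, H=3, Y=3, Z=1, A=1, Q=1, D=2.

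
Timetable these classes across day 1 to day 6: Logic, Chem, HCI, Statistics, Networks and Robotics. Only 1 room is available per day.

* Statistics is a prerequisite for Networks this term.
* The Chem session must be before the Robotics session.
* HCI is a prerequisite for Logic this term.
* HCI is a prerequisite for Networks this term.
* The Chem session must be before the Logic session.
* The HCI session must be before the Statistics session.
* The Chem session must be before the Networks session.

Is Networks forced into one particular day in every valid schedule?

No

Networks can be day 4 (e.g. Chem in day 1, Logic in day 5, Robotics in day 6, Networks in day 4, HCI in day 2, Statistics in day 3) or day 5 (e.g. Statistics in day 4; Logic in day 3; Robotics in day 6; Networks in day 5; Chem in day 1; HCI in day 2).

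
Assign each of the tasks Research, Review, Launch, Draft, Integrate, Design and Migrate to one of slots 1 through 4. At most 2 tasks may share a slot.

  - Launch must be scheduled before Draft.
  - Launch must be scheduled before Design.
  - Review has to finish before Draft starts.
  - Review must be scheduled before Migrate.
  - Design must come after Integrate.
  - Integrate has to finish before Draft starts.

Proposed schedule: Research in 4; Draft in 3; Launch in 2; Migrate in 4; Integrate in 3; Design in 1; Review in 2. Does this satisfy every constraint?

At most 2 tasks may share a slot — holds.
Review must be scheduled before Migrate — holds.
Launch must be scheduled before Draft — holds.
Launch must be scheduled before Design — violated.
Integrate has to finish before Draft starts — violated.
Design must come after Integrate — violated.
Review has to finish before Draft starts — holds.

No. Design must come after Integrate is not satisfied.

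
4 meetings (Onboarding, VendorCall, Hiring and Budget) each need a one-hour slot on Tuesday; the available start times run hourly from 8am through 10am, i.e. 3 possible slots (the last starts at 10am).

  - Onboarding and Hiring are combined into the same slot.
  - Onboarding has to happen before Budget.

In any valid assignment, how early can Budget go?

Precedence pushes Budget to at least 9am.
Budget at 9am is achievable: Hiring in 8am, Budget in 9am, Onboarding in 8am, VendorCall in 8am.

9am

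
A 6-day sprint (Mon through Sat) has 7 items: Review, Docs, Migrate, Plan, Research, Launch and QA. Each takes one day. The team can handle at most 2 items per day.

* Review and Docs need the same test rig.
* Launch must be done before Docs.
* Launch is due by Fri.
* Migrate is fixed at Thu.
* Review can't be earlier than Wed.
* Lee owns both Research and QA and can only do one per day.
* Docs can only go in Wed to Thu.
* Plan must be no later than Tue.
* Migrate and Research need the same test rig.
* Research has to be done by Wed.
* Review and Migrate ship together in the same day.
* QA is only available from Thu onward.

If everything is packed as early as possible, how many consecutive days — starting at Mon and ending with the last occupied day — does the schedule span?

The precedence chain requires at least 2 distinct days.
With at most 2 per day and 7 work items, at least 4 days are needed.
Migrate can't be placed before Thu — that is day 4 counting from Mon — so the schedule must run through at least 4 days.
Could 4 days be enough, i.e. nothing placed later than Thu? No: Review's window within 4 days is {Wed, Thu}; Migrate's window within 4 days is {Thu}; QA's window within 4 days is {Thu}; Review must be in the same day as Migrate (in {Thu}) → {Thu}; that puts Review, Migrate and QA all in Thu — more than 2 per day.
So 4 days is not enough.
5 works (last occupied day: Fri): for example Launch=Tue, QA=Fri, Docs=Wed, Migrate=Thu, Plan=Mon, Review=Thu, Research=Mon.

5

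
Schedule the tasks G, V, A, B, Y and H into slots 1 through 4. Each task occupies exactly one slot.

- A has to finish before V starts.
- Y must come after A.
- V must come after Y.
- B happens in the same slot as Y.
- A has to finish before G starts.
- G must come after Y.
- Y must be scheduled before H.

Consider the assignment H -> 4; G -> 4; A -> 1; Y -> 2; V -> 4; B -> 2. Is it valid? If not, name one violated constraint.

Yes, all constraints hold

Y must be scheduled before H — holds.
A has to finish before G starts — holds.
Y must come after A — holds.
B happens in the same slot as Y — holds.
G must come after Y — holds.
A has to finish before V starts — holds.
V must come after Y — holds.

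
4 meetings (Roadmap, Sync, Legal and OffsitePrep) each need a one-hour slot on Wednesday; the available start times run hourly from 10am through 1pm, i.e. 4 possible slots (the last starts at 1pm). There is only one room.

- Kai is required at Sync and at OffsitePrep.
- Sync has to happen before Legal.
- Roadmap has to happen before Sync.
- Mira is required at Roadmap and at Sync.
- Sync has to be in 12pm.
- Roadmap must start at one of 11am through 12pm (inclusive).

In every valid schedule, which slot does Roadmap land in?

Roadmap's window is 11am–12pm.
Sync is fixed at 12pm, and Roadmap can't share a slot with Sync.
So Roadmap must be 11am.

11am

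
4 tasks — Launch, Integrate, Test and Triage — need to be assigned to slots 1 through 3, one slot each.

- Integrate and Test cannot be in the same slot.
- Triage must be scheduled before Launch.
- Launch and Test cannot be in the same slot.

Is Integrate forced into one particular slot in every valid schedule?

Integrate can be 1 (e.g. Test in 3, Integrate in 1, Launch in 2, Triage in 1) or 2 (e.g. Triage=1; Test=1; Integrate=2; Launch=2).

No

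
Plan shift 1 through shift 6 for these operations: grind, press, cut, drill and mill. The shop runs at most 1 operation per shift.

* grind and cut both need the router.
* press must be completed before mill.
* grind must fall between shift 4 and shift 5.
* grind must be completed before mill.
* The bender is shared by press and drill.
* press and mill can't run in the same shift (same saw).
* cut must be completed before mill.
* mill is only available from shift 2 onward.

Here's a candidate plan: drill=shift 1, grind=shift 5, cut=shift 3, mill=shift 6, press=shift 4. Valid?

Yes

press must be completed before mill — holds.
The shop runs at most 1 operation per shift — holds.
grind must be completed before mill — holds.
press and mill can't run in the same shift (same saw) — holds.
mill is only available from shift 2 onward — holds.
grind and cut both need the router — holds.
grind must fall between shift 4 and shift 5 — holds.
The bender is shared by press and drill — holds.
cut must be completed before mill — holds.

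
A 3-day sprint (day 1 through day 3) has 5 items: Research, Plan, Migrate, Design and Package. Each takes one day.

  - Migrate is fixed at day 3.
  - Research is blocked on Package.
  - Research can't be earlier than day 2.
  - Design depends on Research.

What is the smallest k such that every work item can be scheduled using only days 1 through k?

3

The precedence chain requires at least 3 distinct days.
3 works (last occupied day: day 3): for example Migrate=day 3; Research=day 2; Plan=day 1; Package=day 1; Design=day 3.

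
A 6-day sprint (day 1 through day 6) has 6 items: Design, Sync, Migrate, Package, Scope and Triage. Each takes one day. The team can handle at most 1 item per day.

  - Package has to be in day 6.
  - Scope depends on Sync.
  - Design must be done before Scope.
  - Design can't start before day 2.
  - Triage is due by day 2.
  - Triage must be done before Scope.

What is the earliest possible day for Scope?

Precedence pushes Scope to at least day 3.
Scope at day 4 is achievable: Package -> day 6, Scope -> day 4, Migrate -> day 5, Design -> day 2, Triage -> day 1, Sync -> day 3.
Nothing earlier works — the capacity limit rule out every day before day 4.

day 4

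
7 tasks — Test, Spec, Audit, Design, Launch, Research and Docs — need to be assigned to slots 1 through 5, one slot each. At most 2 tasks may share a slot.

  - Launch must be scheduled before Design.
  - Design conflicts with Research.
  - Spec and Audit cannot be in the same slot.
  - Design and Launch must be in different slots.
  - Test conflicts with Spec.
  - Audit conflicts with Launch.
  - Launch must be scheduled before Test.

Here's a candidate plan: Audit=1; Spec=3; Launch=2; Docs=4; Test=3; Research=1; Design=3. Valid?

Launch must be scheduled before Design — holds.
Design conflicts with Research — holds.
Audit conflicts with Launch — holds.
Test conflicts with Spec — violated.
Launch must be scheduled before Test — holds.
Spec and Audit cannot be in the same slot — holds.
At most 2 tasks may share a slot — violated.
Design and Launch must be in different slots — holds.

No. Test conflicts with Spec is not satisfied.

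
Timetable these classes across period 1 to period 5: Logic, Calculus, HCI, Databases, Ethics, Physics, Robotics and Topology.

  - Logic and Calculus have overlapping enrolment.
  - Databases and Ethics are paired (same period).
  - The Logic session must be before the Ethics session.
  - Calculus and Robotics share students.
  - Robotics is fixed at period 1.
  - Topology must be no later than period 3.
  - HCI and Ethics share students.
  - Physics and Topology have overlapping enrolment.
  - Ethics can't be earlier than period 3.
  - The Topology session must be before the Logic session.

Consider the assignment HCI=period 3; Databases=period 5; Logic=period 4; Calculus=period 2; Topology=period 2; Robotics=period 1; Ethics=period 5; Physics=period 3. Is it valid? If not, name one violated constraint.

Yes

Logic and Calculus have overlapping enrolment — holds.
Physics and Topology have overlapping enrolment — holds.
Topology must be no later than period 3 — holds.
The Topology session must be before the Logic session — holds.
Robotics is fixed at period 1 — holds.
The Logic session must be before the Ethics session — holds.
HCI and Ethics share students — holds.
Calculus and Robotics share students — holds.
Ethics can't be earlier than period 3 — holds.
Databases and Ethics are paired (same period) — holds.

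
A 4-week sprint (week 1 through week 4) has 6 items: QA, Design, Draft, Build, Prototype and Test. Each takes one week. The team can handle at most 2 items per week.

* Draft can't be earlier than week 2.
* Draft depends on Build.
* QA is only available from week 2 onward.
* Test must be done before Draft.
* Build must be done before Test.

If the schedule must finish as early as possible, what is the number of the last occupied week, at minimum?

The precedence chain requires at least 3 distinct weeks.
With at most 2 per week and 6 work items, at least 3 weeks are needed.
3 works (last occupied week: week 3): for example Design=week 1, Prototype=week 3, Draft=week 3, QA=week 2, Test=week 2, Build=week 1.

week 3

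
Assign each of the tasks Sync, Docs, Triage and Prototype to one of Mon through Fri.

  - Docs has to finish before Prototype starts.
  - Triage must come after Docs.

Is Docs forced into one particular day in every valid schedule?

Docs can be Mon (e.g. Triage=Tue; Prototype=Tue; Docs=Mon; Sync=Mon) or Tue (e.g. Triage in Wed, Sync in Mon, Prototype in Wed, Docs in Tue).

No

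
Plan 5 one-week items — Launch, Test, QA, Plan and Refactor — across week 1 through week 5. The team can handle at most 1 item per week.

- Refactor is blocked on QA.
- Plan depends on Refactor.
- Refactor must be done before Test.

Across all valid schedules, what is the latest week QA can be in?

week 2

Downstream work caps QA at week 3.
QA at week 2 is achievable: Plan=week 5; QA=week 2; Refactor=week 3; Test=week 4; Launch=week 1.
Nothing later works — the capacity limit rule out every week after week 2.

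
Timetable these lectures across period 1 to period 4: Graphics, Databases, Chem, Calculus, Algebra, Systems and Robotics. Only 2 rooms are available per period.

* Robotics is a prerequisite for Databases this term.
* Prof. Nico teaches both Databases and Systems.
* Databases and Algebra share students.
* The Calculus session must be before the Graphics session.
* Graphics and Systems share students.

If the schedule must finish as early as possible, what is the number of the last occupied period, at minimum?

The precedence chain requires at least 2 distinct periods.
With at most 2 per period and 7 lectures, at least 4 periods are needed.
4 works (last occupied period: period 4): for example Graphics in period 2, Databases in period 2, Calculus in period 1, Algebra in period 3, Chem in period 3, Systems in period 4, Robotics in period 1.

4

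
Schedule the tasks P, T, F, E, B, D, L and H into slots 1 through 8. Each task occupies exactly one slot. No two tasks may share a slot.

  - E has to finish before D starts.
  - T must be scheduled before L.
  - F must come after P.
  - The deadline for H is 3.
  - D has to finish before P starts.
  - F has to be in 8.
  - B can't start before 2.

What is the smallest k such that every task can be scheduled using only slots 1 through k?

8 slots

The precedence chain requires at least 4 distinct slots.
With at most 1 per slot and 8 tasks, at least 8 slots are needed.
F can't be placed before 8, so the schedule must run through at least slot 8.
8 works (last occupied slot: 8): for example H -> 1, B -> 2, P -> 5, E -> 3, T -> 6, F -> 8, D -> 4, L -> 7.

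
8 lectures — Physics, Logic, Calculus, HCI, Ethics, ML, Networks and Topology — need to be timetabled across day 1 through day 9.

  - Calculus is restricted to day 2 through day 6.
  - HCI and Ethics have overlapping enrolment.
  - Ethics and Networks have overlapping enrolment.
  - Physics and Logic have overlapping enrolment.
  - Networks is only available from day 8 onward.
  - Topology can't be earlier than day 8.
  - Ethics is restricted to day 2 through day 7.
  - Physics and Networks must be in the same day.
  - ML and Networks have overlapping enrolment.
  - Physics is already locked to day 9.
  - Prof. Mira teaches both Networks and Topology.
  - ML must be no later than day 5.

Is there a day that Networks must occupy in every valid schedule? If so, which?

day 9

Networks is available from day 8; Networks must be in the same day as Physics, which can't be before day 9, so Networks is at least day 9.
So Networks is pinned to day 9.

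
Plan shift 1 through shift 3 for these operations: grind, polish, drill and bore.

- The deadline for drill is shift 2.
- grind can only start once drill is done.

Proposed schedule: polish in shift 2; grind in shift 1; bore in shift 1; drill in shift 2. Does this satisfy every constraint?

grind can only start once drill is done — violated.
The deadline for drill is shift 2 — holds.

No. grind can only start once drill is done is not satisfied.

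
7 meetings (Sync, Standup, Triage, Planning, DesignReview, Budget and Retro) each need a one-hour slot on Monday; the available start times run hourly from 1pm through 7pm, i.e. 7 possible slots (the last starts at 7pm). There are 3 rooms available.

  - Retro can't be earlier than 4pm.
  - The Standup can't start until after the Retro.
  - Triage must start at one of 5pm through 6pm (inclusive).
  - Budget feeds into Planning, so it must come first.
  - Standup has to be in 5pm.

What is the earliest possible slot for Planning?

Precedence pushes Planning to at least 2pm.
Planning at 2pm is achievable: Triage in 5pm, DesignReview in 1pm, Planning in 2pm, Retro in 4pm, Sync in 1pm, Standup in 5pm, Budget in 1pm.

2pm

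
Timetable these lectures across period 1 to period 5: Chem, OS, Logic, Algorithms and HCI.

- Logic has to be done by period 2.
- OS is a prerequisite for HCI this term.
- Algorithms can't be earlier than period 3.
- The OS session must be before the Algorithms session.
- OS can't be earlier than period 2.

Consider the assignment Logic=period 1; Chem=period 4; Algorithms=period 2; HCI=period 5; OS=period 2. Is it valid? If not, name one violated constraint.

Invalid. Algorithms can't be earlier than period 3.

The OS session must be before the Algorithms session — violated.
Algorithms can't be earlier than period 3 — violated.
OS can't be earlier than period 2 — holds.
OS is a prerequisite for HCI this term — holds.
Logic has to be done by period 2 — holds.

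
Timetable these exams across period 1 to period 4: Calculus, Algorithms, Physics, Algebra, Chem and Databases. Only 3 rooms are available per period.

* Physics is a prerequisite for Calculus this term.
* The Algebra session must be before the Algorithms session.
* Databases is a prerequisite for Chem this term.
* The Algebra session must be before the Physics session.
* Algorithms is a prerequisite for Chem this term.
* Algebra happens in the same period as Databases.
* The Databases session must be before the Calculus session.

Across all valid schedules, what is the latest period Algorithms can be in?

Precedence pushes Algorithms to at least period 2; downstream work caps Algorithms at period 3.
Algorithms at period 3 is achievable: Physics -> period 2, Chem -> period 4, Calculus -> period 3, Databases -> period 1, Algorithms -> period 3, Algebra -> period 1.

period 3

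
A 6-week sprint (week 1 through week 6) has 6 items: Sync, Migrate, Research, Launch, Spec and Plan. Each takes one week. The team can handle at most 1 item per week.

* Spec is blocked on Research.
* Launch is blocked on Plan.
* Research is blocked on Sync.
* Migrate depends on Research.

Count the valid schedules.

Splitting on Sync: it can be week 1 (20), week 2 (8), week 3 (2). Listing each branch's schedules as (Migrate, Research, Launch, Spec, Plan) by week number:
Sync=week 1: (3,2,5,6,4) (3,2,6,4,5) (3,2,6,5,4) (4,2,5,6,3) (4,2,6,3,5) (4,2,6,5,3) (4,3,5,6,2) (4,3,6,5,2) (5,2,4,6,3) (5,2,6,3,4) (5,2,6,4,3) (5,3,4,6,2) (5,3,6,4,2) (5,4,3,6,2) (6,2,4,5,3) (6,2,5,3,4) (6,2,5,4,3) (6,3,4,5,2) (6,3,5,4,2) (6,4,3,5,2) — 20.
Sync=week 2: (4,3,5,6,1) (4,3,6,5,1) (5,3,4,6,1) (5,3,6,4,1) (5,4,3,6,1) (6,3,4,5,1) (6,3,5,4,1) (6,4,3,5,1) — 8.
Sync=week 3: (5,4,2,6,1) (6,4,2,5,1) — 2.
Summing: 20 + 8 + 2 = 30.

30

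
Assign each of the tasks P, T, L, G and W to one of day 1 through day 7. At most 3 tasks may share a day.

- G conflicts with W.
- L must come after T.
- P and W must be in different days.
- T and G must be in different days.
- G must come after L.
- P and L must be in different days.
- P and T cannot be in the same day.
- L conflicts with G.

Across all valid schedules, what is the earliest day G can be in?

day 3

Precedence pushes G to at least day 3.
G at day 3 is achievable: L -> day 2, G -> day 3, W -> day 1, T -> day 1, P -> day 3.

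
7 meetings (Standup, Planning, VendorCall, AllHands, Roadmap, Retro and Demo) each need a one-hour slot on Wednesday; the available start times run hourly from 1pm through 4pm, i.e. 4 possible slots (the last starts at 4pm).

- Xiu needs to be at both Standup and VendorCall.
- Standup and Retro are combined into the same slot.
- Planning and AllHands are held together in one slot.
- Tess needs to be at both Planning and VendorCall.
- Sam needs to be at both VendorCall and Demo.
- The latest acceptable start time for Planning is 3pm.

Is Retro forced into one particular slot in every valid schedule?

No

Retro can be 1pm (e.g. Roadmap -> 1pm, Planning -> 1pm, Demo -> 1pm, AllHands -> 1pm, VendorCall -> 2pm, Standup -> 1pm, Retro -> 1pm) or 2pm (e.g. Standup=2pm; VendorCall=3pm; Planning=1pm; Retro=2pm; Roadmap=1pm; Demo=1pm; AllHands=1pm).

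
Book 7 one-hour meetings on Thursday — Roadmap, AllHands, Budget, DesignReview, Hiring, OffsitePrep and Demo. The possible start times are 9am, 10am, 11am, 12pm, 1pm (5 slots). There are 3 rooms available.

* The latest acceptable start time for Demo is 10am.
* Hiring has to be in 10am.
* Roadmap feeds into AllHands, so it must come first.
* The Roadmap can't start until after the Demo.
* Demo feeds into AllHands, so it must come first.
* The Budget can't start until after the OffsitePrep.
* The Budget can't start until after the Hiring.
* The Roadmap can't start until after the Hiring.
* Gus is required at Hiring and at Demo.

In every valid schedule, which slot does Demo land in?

9am

Demo's window is 9am–10am.
Hiring is fixed at 10am, and Demo can't share a slot with Hiring.
So Demo must be 9am.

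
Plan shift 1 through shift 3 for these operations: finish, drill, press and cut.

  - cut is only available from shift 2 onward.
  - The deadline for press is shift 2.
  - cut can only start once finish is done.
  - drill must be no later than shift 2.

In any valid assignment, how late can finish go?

Downstream work caps finish at shift 2.
finish at shift 2 is achievable: cut=shift 3, finish=shift 2, press=shift 1, drill=shift 1.

shift 2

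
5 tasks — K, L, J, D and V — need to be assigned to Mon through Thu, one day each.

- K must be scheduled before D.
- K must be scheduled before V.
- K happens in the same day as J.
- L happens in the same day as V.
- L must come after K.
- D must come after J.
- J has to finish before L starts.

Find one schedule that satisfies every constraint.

V=Tue, K=Mon, J=Mon, D=Tue, L=Tue

Checking: K(Mon) before D(Tue); K(Mon) before L(Tue); J(Mon) before D(Tue); K(Mon) before V(Tue); J(Mon) before L(Tue); K = J = Mon; L = V = Tue.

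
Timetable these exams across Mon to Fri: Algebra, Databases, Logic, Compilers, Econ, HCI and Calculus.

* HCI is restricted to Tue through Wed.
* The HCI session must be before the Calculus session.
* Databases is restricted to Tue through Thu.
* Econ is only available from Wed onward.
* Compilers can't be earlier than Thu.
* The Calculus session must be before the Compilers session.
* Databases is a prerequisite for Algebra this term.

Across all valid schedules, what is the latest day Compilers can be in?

Fri

Compilers is available from Thu.
Compilers at Fri is achievable: Algebra -> Wed, Compilers -> Fri, HCI -> Tue, Logic -> Mon, Calculus -> Wed, Databases -> Tue, Econ -> Wed.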